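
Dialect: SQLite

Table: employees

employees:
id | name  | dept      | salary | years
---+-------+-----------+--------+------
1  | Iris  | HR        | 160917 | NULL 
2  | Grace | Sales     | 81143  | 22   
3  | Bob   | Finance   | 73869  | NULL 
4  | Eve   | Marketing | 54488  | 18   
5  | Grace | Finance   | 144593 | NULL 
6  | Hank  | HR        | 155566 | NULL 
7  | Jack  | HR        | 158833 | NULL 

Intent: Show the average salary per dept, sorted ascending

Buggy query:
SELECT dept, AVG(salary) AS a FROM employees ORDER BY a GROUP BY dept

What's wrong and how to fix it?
Bug: ORDER BY appears before GROUP BY; SQL clause order requires GROUP BY first

Fix: Move ORDER BY to the end, after GROUP BY

Corrected query:
SELECT dept, AVG(salary) AS a FROM employees GROUP BY dept ORDER BY a

Result:
dept      | a            
----------+--------------
Marketing | 54488        
Sales     | 81143        
Finance   | 109231       
HR        | 158438.666667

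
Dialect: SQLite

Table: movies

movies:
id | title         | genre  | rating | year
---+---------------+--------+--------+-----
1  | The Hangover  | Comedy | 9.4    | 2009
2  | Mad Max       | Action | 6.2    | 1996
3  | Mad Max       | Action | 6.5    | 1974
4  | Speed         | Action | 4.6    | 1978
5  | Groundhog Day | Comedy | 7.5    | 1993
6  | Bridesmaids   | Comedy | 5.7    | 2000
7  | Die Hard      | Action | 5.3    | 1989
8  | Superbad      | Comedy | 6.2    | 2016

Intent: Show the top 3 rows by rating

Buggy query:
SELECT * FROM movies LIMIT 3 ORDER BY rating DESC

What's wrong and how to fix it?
Bug: LIMIT must come after ORDER BY

Fix: Swap the clauses: ORDER BY first, then LIMIT

Corrected query:
SELECT * FROM movies ORDER BY rating DESC LIMIT 3

Result:
id | title         | genre  | rating | year
---+---------------+--------+--------+-----
1  | The Hangover  | Comedy | 9.4    | 2009
5  | Groundhog Day | Comedy | 7.5    | 1993
3  | Mad Max       | Action | 6.5    | 1974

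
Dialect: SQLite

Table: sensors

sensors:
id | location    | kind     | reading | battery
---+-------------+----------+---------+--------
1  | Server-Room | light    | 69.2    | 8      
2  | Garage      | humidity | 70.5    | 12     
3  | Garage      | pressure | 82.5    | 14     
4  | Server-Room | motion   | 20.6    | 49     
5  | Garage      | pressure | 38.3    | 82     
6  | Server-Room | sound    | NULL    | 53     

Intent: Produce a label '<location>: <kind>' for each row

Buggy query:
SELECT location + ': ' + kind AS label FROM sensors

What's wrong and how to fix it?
Bug: '+' is numeric addition; on text columns SQLite converts them to 0 instead of concatenating

Fix: Use the || operator for string concatenation

Corrected query:
SELECT location || ': ' || kind AS label FROM sensors

Result:
label              
-------------------
Server-Room: light 
Garage: humidity   
Garage: pressure   
Server-Room: motion
Garage: pressure   
Server-Room: sound 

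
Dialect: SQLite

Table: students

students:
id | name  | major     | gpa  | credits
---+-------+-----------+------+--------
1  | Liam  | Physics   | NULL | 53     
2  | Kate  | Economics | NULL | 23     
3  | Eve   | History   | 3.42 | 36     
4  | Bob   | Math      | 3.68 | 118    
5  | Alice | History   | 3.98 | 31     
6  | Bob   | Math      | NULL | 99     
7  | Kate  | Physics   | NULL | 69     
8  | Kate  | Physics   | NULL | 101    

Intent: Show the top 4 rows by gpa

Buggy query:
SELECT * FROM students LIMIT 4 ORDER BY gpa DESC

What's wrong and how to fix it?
Bug: ORDER BY cannot follow LIMIT; LIMIT is the final clause

Fix: Swap the clauses: ORDER BY first, then LIMIT

Corrected query:
SELECT * FROM students ORDER BY gpa DESC LIMIT 4

Result:
id | name  | major   | gpa  | credits
---+-------+---------+------+--------
5  | Alice | History | 3.98 | 31     
4  | Bob   | Math    | 3.68 | 118    
3  | Eve   | History | 3.42 | 36     
1  | Liam  | Physics | NULL | 53     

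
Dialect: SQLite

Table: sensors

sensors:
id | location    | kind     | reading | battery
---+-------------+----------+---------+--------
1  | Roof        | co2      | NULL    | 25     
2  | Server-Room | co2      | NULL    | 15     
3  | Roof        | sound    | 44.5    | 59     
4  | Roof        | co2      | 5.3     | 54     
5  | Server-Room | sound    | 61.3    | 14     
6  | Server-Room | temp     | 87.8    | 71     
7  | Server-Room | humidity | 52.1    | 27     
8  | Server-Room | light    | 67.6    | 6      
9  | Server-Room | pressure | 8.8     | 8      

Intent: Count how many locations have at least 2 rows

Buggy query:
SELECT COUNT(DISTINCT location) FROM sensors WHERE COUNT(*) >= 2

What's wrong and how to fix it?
Bug: WHERE filters individual rows, not groups, so a group-level COUNT is invalid there

Fix: Use a subquery that GROUPs and filters with HAVING, then count its rows

Corrected query:
SELECT COUNT(*) FROM (SELECT location FROM sensors GROUP BY location HAVING COUNT(*) >= 2)

Result:
COUNT(*)
--------
2       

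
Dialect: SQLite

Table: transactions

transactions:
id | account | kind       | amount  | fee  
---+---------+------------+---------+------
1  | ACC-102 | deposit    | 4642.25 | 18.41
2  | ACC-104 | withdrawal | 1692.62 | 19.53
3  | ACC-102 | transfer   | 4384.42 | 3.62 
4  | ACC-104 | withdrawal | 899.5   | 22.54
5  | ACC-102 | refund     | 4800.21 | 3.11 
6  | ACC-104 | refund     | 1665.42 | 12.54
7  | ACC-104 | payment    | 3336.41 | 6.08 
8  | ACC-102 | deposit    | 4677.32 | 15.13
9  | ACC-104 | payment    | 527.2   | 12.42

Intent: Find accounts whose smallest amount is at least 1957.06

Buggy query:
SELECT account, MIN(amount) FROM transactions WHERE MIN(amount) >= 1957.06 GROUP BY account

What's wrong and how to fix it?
Bug: MIN() in WHERE is a misuse of aggregate

Fix: Use HAVING for the per-group MIN condition

Corrected query:
SELECT account, MIN(amount) FROM transactions GROUP BY account HAVING MIN(amount) >= 1957.06

Result:
account | MIN(amount)
--------+------------
ACC-102 | 4384.42    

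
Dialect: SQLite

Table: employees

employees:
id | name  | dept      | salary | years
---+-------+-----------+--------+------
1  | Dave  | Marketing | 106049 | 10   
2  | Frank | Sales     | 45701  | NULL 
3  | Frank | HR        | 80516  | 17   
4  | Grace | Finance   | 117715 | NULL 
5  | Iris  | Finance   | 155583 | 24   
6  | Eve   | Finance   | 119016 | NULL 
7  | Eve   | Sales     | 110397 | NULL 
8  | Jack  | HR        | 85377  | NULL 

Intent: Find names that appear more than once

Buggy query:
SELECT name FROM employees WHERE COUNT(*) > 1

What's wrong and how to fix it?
Bug: WHERE can't reference COUNT(*); aggregates are computed after WHERE

Fix: Group first, then use HAVING for the count condition

Corrected query:
SELECT name FROM employees GROUP BY name HAVING COUNT(*) > 1

Result:
name 
-----
Eve  
Frank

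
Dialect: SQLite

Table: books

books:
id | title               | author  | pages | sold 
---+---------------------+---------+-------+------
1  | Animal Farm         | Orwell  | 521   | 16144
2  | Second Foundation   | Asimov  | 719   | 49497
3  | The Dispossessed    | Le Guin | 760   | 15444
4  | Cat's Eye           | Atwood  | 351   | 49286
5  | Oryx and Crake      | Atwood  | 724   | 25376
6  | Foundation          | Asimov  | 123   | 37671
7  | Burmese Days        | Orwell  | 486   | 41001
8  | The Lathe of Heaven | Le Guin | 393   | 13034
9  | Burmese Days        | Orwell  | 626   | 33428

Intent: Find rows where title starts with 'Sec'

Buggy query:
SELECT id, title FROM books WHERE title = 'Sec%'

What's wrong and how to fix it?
Bug: '=' compares the literal string including the % character; pattern matching needs LIKE

Fix: Use LIKE for wildcard pattern matching

Corrected query:
SELECT id, title FROM books WHERE title LIKE 'Sec%'

Result:
id | title            
---+------------------
2  | Second Foundation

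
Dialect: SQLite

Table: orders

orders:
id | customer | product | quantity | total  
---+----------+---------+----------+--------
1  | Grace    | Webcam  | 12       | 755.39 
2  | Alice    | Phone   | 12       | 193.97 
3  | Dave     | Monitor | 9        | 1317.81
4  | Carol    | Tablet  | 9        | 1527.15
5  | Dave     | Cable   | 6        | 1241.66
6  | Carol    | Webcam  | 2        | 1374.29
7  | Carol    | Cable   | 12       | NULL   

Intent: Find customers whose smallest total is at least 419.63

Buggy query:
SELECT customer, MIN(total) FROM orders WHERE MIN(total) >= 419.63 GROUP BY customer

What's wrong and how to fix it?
Bug: Aggregates like MIN are computed per group after WHERE runs

Fix: Replace WHERE with HAVING after the GROUP BY

Corrected query:
SELECT customer, MIN(total) FROM orders GROUP BY customer HAVING MIN(total) >= 419.63

Result:
customer | MIN(total)
---------+-----------
Carol    | 1374.29   
Dave     | 1241.66   
Grace    | 755.39    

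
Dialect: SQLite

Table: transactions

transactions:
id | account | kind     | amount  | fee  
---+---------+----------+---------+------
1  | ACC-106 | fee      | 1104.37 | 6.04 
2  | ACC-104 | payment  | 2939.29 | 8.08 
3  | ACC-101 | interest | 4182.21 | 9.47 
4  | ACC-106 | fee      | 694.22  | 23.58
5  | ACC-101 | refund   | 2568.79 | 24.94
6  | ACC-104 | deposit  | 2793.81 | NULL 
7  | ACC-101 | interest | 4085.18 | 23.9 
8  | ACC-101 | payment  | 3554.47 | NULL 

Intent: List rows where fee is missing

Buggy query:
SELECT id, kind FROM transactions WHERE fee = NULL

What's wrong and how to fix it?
Bug: Comparing to NULL with '=' never matches; NULL = NULL is unknown, not true

Fix: Replace '= NULL' with 'IS NULL'

Corrected query:
SELECT id, kind FROM transactions WHERE fee IS NULL

Result:
id | kind   
---+--------
6  | deposit
8  | payment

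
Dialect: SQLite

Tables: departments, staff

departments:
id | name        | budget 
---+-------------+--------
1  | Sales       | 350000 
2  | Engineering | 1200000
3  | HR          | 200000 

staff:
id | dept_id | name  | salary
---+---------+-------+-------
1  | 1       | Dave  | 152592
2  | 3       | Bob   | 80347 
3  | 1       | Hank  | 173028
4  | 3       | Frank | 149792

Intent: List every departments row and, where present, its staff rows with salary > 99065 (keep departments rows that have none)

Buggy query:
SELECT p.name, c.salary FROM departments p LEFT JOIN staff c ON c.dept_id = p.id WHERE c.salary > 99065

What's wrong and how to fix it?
Bug: Filtering c.salary in WHERE discards the NULL rows produced by LEFT JOIN, turning it into an inner join

Fix: Put 'c.salary > 99065' in the JOIN's ON clause instead of WHERE

Corrected query:
SELECT p.name, c.salary FROM departments p LEFT JOIN staff c ON c.dept_id = p.id AND c.salary > 99065

Result:
name        | salary
------------+-------
Sales       | 152592
Sales       | 173028
Engineering | NULL  
HR          | 149792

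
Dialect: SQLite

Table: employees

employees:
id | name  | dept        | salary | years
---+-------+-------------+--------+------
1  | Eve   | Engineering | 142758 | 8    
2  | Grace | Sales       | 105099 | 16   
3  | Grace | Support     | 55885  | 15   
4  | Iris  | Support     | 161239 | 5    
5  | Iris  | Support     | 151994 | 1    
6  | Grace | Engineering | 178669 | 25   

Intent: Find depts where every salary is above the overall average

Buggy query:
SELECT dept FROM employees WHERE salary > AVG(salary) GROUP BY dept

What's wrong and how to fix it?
Bug: AVG() is an aggregate; it can't sit directly in WHERE

Fix: Compute the overall average in a scalar subquery and compare each group's MIN against it in HAVING

Corrected query:
SELECT dept FROM employees GROUP BY dept HAVING MIN(salary) > (SELECT AVG(salary) FROM employees)

Result:
dept       
-----------
Engineering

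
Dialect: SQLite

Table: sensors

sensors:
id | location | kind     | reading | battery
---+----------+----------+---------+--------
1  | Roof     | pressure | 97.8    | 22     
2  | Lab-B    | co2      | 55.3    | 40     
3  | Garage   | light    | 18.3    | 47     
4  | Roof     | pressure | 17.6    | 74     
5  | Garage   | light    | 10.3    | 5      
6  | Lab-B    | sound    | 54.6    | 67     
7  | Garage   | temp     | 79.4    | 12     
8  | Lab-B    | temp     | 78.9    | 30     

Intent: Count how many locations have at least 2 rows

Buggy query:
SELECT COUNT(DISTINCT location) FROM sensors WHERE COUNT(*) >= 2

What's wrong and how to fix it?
Bug: COUNT(*) cannot appear in WHERE; the per-group count doesn't exist yet

Fix: Use a subquery that GROUPs and filters with HAVING, then count its rows

Corrected query:
SELECT COUNT(*) FROM (SELECT location FROM sensors GROUP BY location HAVING COUNT(*) >= 2)

Result:
COUNT(*)
--------
3       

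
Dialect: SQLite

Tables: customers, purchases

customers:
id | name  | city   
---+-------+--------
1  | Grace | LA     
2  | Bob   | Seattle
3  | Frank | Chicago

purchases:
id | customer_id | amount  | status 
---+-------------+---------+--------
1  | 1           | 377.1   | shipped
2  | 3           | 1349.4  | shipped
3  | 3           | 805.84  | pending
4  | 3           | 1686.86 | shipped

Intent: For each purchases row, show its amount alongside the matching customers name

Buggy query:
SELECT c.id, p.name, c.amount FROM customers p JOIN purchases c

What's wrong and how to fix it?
Bug: JOIN with no ON clause produces a cartesian product; every purchases row pairs with every customers row

Fix: Add ON c.customer_id = p.id to the JOIN

Corrected query:
SELECT c.id, p.name, c.amount FROM customers p JOIN purchases c ON c.customer_id = p.id

Result:
id | name  | amount 
---+-------+--------
1  | Grace | 377.1  
2  | Frank | 1349.4 
3  | Frank | 805.84 
4  | Frank | 1686.86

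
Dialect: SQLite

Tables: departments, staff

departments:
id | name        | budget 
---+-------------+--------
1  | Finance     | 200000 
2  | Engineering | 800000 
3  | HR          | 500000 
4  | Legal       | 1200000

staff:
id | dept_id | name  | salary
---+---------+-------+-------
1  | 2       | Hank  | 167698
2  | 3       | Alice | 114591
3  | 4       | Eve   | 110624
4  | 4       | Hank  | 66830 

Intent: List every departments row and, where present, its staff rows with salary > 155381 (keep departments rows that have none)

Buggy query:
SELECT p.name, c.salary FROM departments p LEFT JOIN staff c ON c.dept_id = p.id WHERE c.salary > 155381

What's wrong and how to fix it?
Bug: Filtering c.salary in WHERE discards the NULL rows produced by LEFT JOIN, turning it into an inner join

Fix: Move the right-table condition into the ON clause so unmatched parents are kept

Corrected query:
SELECT p.name, c.salary FROM departments p LEFT JOIN staff c ON c.dept_id = p.id AND c.salary > 155381

Result:
name        | salary
------------+-------
Finance     | NULL  
Engineering | 167698
HR          | NULL  
Legal       | NULL  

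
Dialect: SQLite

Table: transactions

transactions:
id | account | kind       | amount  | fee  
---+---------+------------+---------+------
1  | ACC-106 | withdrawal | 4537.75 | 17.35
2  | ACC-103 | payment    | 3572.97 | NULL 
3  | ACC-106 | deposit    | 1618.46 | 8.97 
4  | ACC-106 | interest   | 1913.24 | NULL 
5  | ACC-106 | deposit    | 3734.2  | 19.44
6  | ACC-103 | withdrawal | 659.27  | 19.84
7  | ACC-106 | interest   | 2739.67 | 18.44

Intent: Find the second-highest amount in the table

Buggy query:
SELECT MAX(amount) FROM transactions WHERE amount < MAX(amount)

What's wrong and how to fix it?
Bug: The inner MAX is an aggregate inside WHERE, which is not allowed

Fix: Put the inner MAX in a scalar subquery

Corrected query:
SELECT MAX(amount) FROM transactions WHERE amount < (SELECT MAX(amount) FROM transactions)

Result:
MAX(amount)
-----------
3734.2     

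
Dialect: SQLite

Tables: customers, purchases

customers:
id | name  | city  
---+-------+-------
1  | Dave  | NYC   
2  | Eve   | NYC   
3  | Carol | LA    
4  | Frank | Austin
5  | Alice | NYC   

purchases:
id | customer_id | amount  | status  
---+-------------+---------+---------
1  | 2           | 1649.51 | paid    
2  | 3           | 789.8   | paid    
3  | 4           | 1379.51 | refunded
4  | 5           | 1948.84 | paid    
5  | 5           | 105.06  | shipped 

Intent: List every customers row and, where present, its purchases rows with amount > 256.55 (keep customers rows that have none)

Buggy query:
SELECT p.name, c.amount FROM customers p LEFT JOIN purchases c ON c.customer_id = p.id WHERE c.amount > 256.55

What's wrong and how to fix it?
Bug: Filtering c.amount in WHERE discards the NULL rows produced by LEFT JOIN, turning it into an inner join

Fix: Put 'c.amount > 256.55' in the JOIN's ON clause instead of WHERE

Corrected query:
SELECT p.name, c.amount FROM customers p LEFT JOIN purchases c ON c.customer_id = p.id AND c.amount > 256.55

Result:
name  | amount 
------+--------
Dave  | NULL   
Eve   | 1649.51
Carol | 789.8  
Frank | 1379.51
Alice | 1948.84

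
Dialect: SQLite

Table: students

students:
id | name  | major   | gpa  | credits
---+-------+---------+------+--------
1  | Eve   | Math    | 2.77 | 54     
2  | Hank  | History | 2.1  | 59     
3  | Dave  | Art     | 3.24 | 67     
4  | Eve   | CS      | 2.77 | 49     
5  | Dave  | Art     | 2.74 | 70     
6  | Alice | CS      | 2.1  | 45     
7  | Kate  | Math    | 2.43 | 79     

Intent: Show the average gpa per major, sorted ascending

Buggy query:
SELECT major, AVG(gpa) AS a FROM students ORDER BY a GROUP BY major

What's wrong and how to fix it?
Bug: ORDER BY appears before GROUP BY; SQL clause order requires GROUP BY first

Fix: Reorder: SELECT … FROM … GROUP BY … ORDER BY …

Corrected query:
SELECT major, AVG(gpa) AS a FROM students GROUP BY major ORDER BY a

Result:
major   | a    
--------+------
History | 2.1  
CS      | 2.435
Math    | 2.6  
Art     | 2.99 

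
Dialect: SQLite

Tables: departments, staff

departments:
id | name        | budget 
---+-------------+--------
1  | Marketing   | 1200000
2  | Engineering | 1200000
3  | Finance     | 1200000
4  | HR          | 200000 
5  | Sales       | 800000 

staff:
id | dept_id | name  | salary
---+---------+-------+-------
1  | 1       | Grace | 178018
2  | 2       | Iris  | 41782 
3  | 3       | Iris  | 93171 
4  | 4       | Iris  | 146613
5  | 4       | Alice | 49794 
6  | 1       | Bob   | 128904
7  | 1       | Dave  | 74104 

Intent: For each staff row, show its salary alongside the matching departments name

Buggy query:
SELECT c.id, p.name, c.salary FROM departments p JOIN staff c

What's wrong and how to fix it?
Bug: Missing join condition: each staff row is matched to all departments rows instead of just its own

Fix: Specify the join condition linking the foreign key to the parent id

Corrected query:
SELECT c.id, p.name, c.salary FROM departments p JOIN staff c ON c.dept_id = p.id

Result:
id | name        | salary
---+-------------+-------
1  | Marketing   | 178018
2  | Engineering | 41782 
3  | Finance     | 93171 
4  | HR          | 146613
5  | HR          | 49794 
6  | Marketing   | 128904
7  | Marketing   | 74104 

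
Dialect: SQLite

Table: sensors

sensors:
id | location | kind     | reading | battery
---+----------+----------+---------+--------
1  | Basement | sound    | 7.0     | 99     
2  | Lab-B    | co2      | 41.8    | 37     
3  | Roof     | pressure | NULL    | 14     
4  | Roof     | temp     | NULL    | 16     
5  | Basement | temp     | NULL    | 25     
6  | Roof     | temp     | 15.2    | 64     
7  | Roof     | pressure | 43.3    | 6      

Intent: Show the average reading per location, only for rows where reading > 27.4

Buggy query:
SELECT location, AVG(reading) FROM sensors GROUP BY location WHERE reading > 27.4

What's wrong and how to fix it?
Bug: WHERE cannot follow GROUP BY

Fix: Move the WHERE clause before GROUP BY

Corrected query:
SELECT location, AVG(reading) FROM sensors WHERE reading > 27.4 GROUP BY location

Result:
location | AVG(reading)
---------+-------------
Lab-B    | 41.8        
Roof     | 43.3        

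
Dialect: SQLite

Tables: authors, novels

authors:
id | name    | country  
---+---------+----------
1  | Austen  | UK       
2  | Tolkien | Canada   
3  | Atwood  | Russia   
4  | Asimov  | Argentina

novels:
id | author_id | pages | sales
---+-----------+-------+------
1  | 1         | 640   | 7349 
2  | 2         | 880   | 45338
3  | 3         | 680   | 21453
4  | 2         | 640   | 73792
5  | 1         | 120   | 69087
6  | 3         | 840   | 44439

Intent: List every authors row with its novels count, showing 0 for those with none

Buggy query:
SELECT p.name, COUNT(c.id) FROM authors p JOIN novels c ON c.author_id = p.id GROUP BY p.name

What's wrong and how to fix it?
Bug: An inner join excludes parents with zero children

Fix: Use LEFT JOIN so parents without children still appear (COUNT(c.id) gives 0)

Corrected query:
SELECT p.name, COUNT(c.id) FROM authors p LEFT JOIN novels c ON c.author_id = p.id GROUP BY p.name

Result:
name    | COUNT(c.id)
--------+------------
Asimov  | 0          
Atwood  | 2          
Austen  | 2          
Tolkien | 2          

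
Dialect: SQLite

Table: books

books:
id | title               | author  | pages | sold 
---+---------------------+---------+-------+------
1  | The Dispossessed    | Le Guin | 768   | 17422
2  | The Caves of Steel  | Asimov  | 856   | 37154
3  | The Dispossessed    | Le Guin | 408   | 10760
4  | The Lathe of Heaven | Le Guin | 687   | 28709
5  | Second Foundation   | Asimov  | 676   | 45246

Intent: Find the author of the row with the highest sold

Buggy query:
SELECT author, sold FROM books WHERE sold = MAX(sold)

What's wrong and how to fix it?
Bug: MAX(sold) is an aggregate and cannot be used directly in WHERE

Fix: Use a subquery: WHERE sold = (SELECT MAX(sold) FROM books)

Corrected query:
SELECT author, sold FROM books WHERE sold = (SELECT MAX(sold) FROM books)

Result:
author | sold 
-------+------
Asimov | 45246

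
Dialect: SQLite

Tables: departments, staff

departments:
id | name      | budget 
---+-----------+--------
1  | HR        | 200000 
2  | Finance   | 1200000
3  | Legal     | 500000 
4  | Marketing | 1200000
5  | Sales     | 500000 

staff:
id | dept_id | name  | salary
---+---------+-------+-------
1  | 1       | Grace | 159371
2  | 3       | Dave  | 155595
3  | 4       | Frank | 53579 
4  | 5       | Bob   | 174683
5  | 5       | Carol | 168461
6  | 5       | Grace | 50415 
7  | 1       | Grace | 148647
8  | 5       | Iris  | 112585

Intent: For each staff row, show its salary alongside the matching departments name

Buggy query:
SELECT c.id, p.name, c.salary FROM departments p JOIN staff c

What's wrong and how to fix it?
Bug: Missing join condition: each staff row is matched to all departments rows instead of just its own

Fix: Specify the join condition linking the foreign key to the parent id

Corrected query:
SELECT c.id, p.name, c.salary FROM departments p JOIN staff c ON c.dept_id = p.id

Result:
id | name      | salary
---+-----------+-------
1  | HR        | 159371
2  | Legal     | 155595
3  | Marketing | 53579 
4  | Sales     | 174683
5  | Sales     | 168461
6  | Sales     | 50415 
7  | HR        | 148647
8  | Sales     | 112585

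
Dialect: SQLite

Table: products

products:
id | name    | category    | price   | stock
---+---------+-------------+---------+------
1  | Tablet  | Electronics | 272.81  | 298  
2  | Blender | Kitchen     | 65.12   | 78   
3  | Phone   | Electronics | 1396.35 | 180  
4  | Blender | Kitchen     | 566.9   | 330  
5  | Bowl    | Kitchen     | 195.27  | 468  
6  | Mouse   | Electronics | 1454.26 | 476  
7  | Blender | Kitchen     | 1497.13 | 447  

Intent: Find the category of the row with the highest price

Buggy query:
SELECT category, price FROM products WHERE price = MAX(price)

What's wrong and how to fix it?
Bug: WHERE is evaluated per row; an aggregate over the whole table isn't defined there

Fix: Use a subquery: WHERE price = (SELECT MAX(price) FROM products)

Corrected query:
SELECT category, price FROM products WHERE price = (SELECT MAX(price) FROM products)

Result:
category | price  
---------+--------
Kitchen  | 1497.13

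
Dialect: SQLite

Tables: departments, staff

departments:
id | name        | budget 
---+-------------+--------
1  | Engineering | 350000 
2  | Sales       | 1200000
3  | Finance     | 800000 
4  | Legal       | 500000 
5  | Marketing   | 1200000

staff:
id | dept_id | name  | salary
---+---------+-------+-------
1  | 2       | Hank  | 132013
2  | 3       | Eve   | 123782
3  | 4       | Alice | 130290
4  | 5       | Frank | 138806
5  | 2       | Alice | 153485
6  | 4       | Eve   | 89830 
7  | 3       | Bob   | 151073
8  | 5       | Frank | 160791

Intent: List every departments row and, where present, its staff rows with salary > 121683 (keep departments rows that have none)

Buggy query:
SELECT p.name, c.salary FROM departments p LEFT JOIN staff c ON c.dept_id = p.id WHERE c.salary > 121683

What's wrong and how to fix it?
Bug: Filtering c.salary in WHERE discards the NULL rows produced by LEFT JOIN, turning it into an inner join

Fix: Move the right-table condition into the ON clause so unmatched parents are kept

Corrected query:
SELECT p.name, c.salary FROM departments p LEFT JOIN staff c ON c.dept_id = p.id AND c.salary > 121683

Result:
name        | salary
------------+-------
Engineering | NULL  
Sales       | 132013
Sales       | 153485
Finance     | 123782
Finance     | 151073
Legal       | 130290
Marketing   | 138806
Marketing   | 160791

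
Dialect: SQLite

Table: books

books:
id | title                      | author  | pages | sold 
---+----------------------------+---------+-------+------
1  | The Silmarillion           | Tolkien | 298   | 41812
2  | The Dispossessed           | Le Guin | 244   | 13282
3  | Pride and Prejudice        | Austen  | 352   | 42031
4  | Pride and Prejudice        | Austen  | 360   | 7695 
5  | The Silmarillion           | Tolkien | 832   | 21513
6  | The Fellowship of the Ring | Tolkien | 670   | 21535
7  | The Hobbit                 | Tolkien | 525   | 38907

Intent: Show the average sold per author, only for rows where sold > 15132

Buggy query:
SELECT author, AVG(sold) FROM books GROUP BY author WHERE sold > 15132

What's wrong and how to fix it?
Bug: WHERE cannot follow GROUP BY

Fix: Move the WHERE clause before GROUP BY

Corrected query:
SELECT author, AVG(sold) FROM books WHERE sold > 15132 GROUP BY author

Result:
author  | AVG(sold)
--------+----------
Austen  | 42031    
Tolkien | 30941.75 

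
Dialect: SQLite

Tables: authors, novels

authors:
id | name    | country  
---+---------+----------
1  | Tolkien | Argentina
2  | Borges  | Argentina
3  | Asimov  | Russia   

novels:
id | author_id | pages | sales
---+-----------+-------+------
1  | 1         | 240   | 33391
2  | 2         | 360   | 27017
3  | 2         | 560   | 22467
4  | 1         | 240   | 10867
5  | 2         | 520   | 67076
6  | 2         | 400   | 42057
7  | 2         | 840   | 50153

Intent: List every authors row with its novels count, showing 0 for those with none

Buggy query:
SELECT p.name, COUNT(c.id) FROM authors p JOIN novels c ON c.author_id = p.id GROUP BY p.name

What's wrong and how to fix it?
Bug: INNER JOIN drops authors rows that have no matching novels rows

Fix: Switch to LEFT JOIN to retain unmatched parent rows

Corrected query:
SELECT p.name, COUNT(c.id) FROM authors p LEFT JOIN novels c ON c.author_id = p.id GROUP BY p.name

Result:
name    | COUNT(c.id)
--------+------------
Asimov  | 0          
Borges  | 5          
Tolkien | 2          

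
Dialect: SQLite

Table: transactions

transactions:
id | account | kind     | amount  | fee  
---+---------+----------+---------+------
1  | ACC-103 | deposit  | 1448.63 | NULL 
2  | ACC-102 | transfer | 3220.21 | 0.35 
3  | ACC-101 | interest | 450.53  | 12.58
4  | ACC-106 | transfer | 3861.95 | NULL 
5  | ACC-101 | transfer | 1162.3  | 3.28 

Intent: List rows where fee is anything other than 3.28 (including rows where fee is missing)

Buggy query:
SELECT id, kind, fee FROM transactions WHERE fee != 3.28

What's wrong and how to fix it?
Bug: 'fee != 3.28' is unknown when fee is NULL, so NULL rows are silently excluded

Fix: Add an explicit OR fee IS NULL to include the missing-value rows

Corrected query:
SELECT id, kind, fee FROM transactions WHERE fee != 3.28 OR fee IS NULL

Result:
id | kind     | fee  
---+----------+------
1  | deposit  | NULL 
2  | transfer | 0.35 
3  | interest | 12.58
4  | transfer | NULL 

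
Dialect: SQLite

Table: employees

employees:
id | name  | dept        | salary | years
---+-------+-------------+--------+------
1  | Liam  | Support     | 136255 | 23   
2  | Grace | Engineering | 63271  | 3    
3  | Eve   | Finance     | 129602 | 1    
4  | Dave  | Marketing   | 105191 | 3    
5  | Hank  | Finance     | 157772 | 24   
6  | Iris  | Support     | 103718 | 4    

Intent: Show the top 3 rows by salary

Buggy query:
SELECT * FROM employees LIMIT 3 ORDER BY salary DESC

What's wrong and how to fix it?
Bug: LIMIT must come after ORDER BY

Fix: Sort with ORDER BY, then apply LIMIT

Corrected query:
SELECT * FROM employees ORDER BY salary DESC LIMIT 3

Result:
id | name | dept    | salary | years
---+------+---------+--------+------
5  | Hank | Finance | 157772 | 24   
1  | Liam | Support | 136255 | 23   
3  | Eve  | Finance | 129602 | 1    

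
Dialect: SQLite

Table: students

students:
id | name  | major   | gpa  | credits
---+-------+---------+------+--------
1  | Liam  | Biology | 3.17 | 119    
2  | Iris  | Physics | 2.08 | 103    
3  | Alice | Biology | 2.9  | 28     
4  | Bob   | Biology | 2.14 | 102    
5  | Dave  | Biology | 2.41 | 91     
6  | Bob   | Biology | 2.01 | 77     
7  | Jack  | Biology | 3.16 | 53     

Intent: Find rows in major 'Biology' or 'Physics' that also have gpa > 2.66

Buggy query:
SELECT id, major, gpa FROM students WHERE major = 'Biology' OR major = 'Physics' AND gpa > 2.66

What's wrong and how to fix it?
Bug: AND binds tighter than OR, so this parses as major = 'Biology' OR (major = 'Physics' AND gpa > 2.66)

Fix: Group the OR with parentheses (or use IN), then AND the threshold

Corrected query:
SELECT id, major, gpa FROM students WHERE (major = 'Biology' OR major = 'Physics') AND gpa > 2.66

Result:
id | major   | gpa 
---+---------+-----
1  | Biology | 3.17
3  | Biology | 2.9 
7  | Biology | 3.16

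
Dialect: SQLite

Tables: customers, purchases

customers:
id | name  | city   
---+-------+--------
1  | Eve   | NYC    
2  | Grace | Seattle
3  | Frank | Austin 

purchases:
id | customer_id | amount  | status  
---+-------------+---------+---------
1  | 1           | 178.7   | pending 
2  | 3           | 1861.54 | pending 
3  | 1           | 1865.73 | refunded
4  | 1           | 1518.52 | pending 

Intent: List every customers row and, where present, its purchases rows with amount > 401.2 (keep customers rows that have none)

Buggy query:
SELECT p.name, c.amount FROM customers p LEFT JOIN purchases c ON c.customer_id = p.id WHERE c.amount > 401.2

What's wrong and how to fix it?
Bug: Filtering c.amount in WHERE discards the NULL rows produced by LEFT JOIN, turning it into an inner join

Fix: Put 'c.amount > 401.2' in the JOIN's ON clause instead of WHERE

Corrected query:
SELECT p.name, c.amount FROM customers p LEFT JOIN purchases c ON c.customer_id = p.id AND c.amount > 401.2

Result:
name  | amount 
------+--------
Eve   | 1518.52
Eve   | 1865.73
Grace | NULL   
Frank | 1861.54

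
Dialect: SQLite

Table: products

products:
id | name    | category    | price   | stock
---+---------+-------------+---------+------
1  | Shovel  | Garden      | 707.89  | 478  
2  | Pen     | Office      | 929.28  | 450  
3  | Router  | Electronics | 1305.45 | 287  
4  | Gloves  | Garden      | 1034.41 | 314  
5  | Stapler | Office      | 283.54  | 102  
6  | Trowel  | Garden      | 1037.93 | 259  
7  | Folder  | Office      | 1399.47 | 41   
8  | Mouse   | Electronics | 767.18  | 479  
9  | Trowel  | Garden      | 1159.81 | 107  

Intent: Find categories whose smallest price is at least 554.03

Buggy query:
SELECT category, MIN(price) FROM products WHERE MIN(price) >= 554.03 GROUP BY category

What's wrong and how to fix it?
Bug: Aggregates like MIN are computed per group after WHERE runs

Fix: Use HAVING for the per-group MIN condition

Corrected query:
SELECT category, MIN(price) FROM products GROUP BY category HAVING MIN(price) >= 554.03

Result:
category    | MIN(price)
------------+-----------
Electronics | 767.18    
Garden      | 707.89    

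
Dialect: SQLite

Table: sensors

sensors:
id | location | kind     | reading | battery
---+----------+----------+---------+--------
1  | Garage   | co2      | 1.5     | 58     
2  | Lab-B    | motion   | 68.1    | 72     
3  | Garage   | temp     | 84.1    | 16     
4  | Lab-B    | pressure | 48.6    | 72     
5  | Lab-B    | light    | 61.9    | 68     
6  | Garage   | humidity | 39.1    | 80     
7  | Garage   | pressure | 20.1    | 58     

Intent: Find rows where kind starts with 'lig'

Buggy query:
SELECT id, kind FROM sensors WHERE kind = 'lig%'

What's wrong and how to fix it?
Bug: '=' compares the literal string including the % character; pattern matching needs LIKE

Fix: Replace '=' with LIKE so 'lig%' is treated as a pattern

Corrected query:
SELECT id, kind FROM sensors WHERE kind LIKE 'lig%'

Result:
id | kind 
---+------
5  | light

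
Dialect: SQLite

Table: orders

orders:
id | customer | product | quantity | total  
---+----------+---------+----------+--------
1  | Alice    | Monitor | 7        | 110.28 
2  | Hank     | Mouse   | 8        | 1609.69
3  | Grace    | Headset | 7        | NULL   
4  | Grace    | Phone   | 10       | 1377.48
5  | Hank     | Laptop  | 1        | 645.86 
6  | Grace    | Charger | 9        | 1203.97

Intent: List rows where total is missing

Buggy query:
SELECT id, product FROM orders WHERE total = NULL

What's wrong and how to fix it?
Bug: Comparing to NULL with '=' never matches; NULL = NULL is unknown, not true

Fix: Replace '= NULL' with 'IS NULL'

Corrected query:
SELECT id, product FROM orders WHERE total IS NULL

Result:
id | product
---+--------
3  | Headset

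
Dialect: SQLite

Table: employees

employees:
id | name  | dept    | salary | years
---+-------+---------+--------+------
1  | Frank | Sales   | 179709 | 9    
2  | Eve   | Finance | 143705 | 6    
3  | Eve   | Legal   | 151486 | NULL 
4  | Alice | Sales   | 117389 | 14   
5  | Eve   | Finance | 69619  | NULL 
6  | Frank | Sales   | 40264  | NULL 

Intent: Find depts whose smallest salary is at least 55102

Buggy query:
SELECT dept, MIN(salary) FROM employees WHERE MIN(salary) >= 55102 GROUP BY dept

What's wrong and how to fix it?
Bug: MIN() in WHERE is a misuse of aggregate

Fix: Replace WHERE with HAVING after the GROUP BY

Corrected query:
SELECT dept, MIN(salary) FROM employees GROUP BY dept HAVING MIN(salary) >= 55102

Result:
dept    | MIN(salary)
--------+------------
Finance | 69619      
Legal   | 151486     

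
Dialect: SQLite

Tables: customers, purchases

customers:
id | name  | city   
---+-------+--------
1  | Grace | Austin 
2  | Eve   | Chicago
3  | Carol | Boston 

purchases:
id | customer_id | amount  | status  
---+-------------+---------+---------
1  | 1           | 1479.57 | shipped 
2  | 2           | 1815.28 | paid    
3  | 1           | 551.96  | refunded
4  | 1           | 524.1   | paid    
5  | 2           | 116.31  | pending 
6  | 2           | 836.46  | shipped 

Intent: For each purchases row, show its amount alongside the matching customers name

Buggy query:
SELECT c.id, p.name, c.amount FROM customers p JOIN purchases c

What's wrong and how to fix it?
Bug: Missing join condition: each purchases row is matched to all customers rows instead of just its own

Fix: Add ON c.customer_id = p.id to the JOIN

Corrected query:
SELECT c.id, p.name, c.amount FROM customers p JOIN purchases c ON c.customer_id = p.id

Result:
id | name  | amount 
---+-------+--------
1  | Grace | 1479.57
2  | Eve   | 1815.28
3  | Grace | 551.96 
4  | Grace | 524.1  
5  | Eve   | 116.31 
6  | Eve   | 836.46 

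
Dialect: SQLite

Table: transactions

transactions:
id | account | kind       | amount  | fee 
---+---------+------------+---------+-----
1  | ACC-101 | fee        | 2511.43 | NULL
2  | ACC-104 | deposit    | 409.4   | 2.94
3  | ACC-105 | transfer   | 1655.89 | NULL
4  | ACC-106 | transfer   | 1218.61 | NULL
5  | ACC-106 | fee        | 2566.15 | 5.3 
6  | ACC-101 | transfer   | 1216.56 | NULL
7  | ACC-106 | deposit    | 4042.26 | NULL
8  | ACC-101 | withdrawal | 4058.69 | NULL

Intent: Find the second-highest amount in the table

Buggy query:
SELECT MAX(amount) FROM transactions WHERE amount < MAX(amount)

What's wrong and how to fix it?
Bug: MAX(amount) on the right of the comparison is an aggregate-in-WHERE error

Fix: Compute the overall MAX in a subquery, then take MAX of rows below it

Corrected query:
SELECT MAX(amount) FROM transactions WHERE amount < (SELECT MAX(amount) FROM transactions)

Result:
MAX(amount)
-----------
4042.26    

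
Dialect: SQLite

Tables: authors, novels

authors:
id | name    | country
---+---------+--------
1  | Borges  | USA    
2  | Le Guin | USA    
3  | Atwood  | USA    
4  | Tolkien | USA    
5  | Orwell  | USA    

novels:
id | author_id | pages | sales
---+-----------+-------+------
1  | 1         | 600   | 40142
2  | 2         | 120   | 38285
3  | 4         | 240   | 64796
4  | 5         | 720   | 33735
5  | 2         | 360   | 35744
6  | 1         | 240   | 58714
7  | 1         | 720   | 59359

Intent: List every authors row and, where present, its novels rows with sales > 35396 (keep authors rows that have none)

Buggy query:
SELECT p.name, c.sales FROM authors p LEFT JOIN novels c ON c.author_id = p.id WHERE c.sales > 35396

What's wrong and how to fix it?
Bug: Filtering c.sales in WHERE discards the NULL rows produced by LEFT JOIN, turning it into an inner join

Fix: Put 'c.sales > 35396' in the JOIN's ON clause instead of WHERE

Corrected query:
SELECT p.name, c.sales FROM authors p LEFT JOIN novels c ON c.author_id = p.id AND c.sales > 35396

Result:
name    | sales
--------+------
Borges  | 40142
Borges  | 58714
Borges  | 59359
Le Guin | 35744
Le Guin | 38285
Atwood  | NULL 
Tolkien | 64796
Orwell  | NULL 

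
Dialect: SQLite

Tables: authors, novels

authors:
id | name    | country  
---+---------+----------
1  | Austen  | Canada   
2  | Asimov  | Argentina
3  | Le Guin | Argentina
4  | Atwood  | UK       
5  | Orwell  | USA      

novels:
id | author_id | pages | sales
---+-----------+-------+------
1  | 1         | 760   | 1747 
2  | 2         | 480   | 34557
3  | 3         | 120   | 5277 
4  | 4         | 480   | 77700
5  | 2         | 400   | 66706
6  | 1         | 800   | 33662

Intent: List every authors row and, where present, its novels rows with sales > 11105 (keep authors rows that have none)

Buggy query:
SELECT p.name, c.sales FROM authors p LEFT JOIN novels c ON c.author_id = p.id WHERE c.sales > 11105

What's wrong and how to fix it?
Bug: A WHERE condition on the right-hand table after LEFT JOIN drops unmatched parents

Fix: Move the right-table condition into the ON clause so unmatched parents are kept

Corrected query:
SELECT p.name, c.sales FROM authors p LEFT JOIN novels c ON c.author_id = p.id AND c.sales > 11105

Result:
name    | sales
--------+------
Austen  | 33662
Asimov  | 34557
Asimov  | 66706
Le Guin | NULL 
Atwood  | 77700
Orwell  | NULL 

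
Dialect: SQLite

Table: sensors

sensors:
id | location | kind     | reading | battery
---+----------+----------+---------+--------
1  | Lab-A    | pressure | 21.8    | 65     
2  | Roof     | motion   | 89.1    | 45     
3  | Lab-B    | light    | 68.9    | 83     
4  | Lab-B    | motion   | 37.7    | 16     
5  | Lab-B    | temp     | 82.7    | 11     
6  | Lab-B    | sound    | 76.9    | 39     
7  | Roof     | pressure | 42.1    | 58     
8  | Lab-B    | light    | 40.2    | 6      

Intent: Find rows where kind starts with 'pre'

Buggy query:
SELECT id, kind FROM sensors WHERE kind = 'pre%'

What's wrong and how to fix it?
Bug: Wildcards only work with LIKE; '=' treats '%' as a literal character

Fix: Use LIKE for wildcard pattern matching

Corrected query:
SELECT id, kind FROM sensors WHERE kind LIKE 'pre%'

Result:
id | kind    
---+---------
1  | pressure
7  | pressure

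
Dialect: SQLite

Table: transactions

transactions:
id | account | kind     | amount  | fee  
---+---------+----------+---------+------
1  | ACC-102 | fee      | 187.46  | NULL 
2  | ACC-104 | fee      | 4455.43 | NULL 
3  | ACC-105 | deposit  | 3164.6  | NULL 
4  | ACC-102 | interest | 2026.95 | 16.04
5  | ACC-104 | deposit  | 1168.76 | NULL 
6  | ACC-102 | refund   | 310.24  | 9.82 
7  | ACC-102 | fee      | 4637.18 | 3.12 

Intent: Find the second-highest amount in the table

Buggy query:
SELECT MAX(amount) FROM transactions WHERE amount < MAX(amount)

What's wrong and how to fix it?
Bug: MAX(amount) on the right of the comparison is an aggregate-in-WHERE error

Fix: Put the inner MAX in a scalar subquery

Corrected query:
SELECT MAX(amount) FROM transactions WHERE amount < (SELECT MAX(amount) FROM transactions)

Result:
MAX(amount)
-----------
4455.43    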